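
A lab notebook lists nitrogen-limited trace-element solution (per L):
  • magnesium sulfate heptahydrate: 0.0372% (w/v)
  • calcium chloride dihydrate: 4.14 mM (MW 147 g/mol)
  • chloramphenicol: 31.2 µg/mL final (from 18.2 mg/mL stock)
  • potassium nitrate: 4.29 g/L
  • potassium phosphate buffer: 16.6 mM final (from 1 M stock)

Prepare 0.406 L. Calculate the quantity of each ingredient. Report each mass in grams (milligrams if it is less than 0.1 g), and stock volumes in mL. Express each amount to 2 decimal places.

Scale factor relative to 1 L: 0.406.
magnesium sulfate heptahydrate: 0.0372% w/v = 0.372 g/L → 0.372 × 0.406 L = 0.15 g
calcium chloride dihydrate: 4.14 mmol/L × 147 g/mol × 0.406 L ÷ 1000 = 0.25 g
chloramphenicol: dilute stock: 31.2 µg/mL × 406 mL ÷ 18200 µg/mL = 0.70 mL
potassium nitrate: 4.29 g/L × 0.406 L = 1.74 g
potassium phosphate buffer: C1V1 = C2V2 → 16.6 mM × 406 mL ÷ 1000 mM = 6.74 mL

magnesium sulfate heptahydrate 0.15 g; calcium chloride dihydrate 0.25 g; chloramphenicol 0.70 mL; potassium nitrate 1.74 g; potassium phosphate buffer 6.74 mL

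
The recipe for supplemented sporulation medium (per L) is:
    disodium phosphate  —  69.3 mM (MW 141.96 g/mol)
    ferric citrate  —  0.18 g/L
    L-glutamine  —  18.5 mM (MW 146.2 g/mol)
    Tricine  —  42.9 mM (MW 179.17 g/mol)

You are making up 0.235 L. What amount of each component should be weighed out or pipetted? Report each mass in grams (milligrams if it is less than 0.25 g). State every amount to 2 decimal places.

disodium phosphate 2.31 g; ferric citrate 42.30 mg; L-glutamine 0.64 g; Tricine 1.81 g

Working volume: 0.235 L.
disodium phosphate: 69.3 mmol/L × 141.96 g/mol × 0.235 L ÷ 1000 = 2.31 g
ferric citrate: 0.18 g/L × 0.235 L = 0.0423 g = 42.30 mg
L-glutamine: 18.5 mmol/L × 146.2 g/mol × 0.235 L ÷ 1000 = 0.64 g
Tricine: 42.9 mmol/L × 179.17 g/mol × 0.235 L ÷ 1000 = 1.81 g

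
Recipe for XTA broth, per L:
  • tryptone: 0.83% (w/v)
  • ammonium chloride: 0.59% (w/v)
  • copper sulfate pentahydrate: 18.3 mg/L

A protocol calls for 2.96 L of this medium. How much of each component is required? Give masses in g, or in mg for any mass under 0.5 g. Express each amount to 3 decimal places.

Scale factor relative to 1 L: 2.96.
tryptone: 0.83 g per 100 mL × 2960 mL ÷ 100 = 24.568 g
ammonium chloride: 0.59% w/v = 5.9 g/L → 5.9 × 2.96 L = 17.464 g
copper sulfate pentahydrate: 18.3 mg/L × 2.96 L = 54.168 mg

tryptone 24.568 g; ammonium chloride 17.464 g; copper sulfate pentahydrate 54.168 mg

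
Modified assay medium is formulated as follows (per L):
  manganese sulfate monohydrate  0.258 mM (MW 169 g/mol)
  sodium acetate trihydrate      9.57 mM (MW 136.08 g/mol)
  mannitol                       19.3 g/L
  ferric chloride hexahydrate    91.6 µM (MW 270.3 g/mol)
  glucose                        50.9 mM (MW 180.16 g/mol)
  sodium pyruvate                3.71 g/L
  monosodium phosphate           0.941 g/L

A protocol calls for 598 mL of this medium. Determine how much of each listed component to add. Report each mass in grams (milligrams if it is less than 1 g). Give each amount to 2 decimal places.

manganese sulfate monohydrate 26.07 mg; sodium acetate trihydrate 778.77 mg; mannitol 11.54 g; ferric chloride hexahydrate 14.81 mg; glucose 5.48 g; sodium pyruvate 2.22 g; monosodium phosphate 562.72 mg

Working volume: 598 mL = 0.598 L.
manganese sulfate monohydrate: 0.258 mmol/L × 169 mg/mmol × 0.598 L = 26.07 mg
sodium acetate trihydrate: 9.57 mmol/L × 136.08 mg/mmol × 0.598 L = 778.77 mg
mannitol: 19.3 g/L × 0.598 L = 11.54 g
ferric chloride hexahydrate: 91.6 µmol/L × 270.3 g/mol × 0.598 L ÷ 1000 = 14.81 mg
glucose: 50.9 mmol/L × 180.16 g/mol × 0.598 L ÷ 1000 = 5.48 g
sodium pyruvate: 3.71 g/L × 0.598 L = 2.22 g
monosodium phosphate: 0.941 g/L × 0.598 L = 0.562718 g = 562.72 mg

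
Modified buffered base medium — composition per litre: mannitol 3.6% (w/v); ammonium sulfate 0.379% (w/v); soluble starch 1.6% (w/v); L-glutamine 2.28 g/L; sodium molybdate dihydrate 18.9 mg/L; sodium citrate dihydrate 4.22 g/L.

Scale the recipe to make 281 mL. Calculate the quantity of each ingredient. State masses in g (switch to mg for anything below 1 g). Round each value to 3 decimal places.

mannitol 10.116 g; ammonium sulfate 1.065 g; soluble starch 4.496 g; L-glutamine 640.680 mg; sodium molybdate dihydrate 5.311 mg; sodium citrate dihydrate 1.186 g

Target volume = 281 mL = 0.281 L.
mannitol: 3.6% w/v = 36 g/L → 36 × 0.281 L = 10.116 g
ammonium sulfate: 0.379 g per 100 mL × 281 mL ÷ 100 = 1.065 g
soluble starch: 1.6 g per 100 mL × 281 mL ÷ 100 = 4.496 g
L-glutamine: 2.28 g/L × 0.281 L = 0.64068 g = 640.680 mg
sodium molybdate dihydrate: 18.9 mg/L × 0.281 L = 5.311 mg
sodium citrate dihydrate: 4.22 g/L × 0.281 L = 1.186 g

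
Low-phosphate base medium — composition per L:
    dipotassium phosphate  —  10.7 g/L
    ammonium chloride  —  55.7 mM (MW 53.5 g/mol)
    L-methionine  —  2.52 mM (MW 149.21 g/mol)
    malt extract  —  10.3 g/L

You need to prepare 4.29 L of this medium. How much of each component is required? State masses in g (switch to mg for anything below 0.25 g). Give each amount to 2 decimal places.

Scale factor relative to 1 L: 4.29.
dipotassium phosphate: 10.7 g/L × 4.29 L = 45.90 g
ammonium chloride: 55.7 mmol/L × 53.5 g/mol × 4.29 L ÷ 1000 = 12.78 g
L-methionine: 2.52 mmol/L × 149.21 g/mol × 4.29 L ÷ 1000 = 1.61 g
malt extract: 10.3 g/L × 4.29 L = 44.19 g

dipotassium phosphate 45.90 g; ammonium chloride 12.78 g; L-methionine 1.61 g; malt extract 44.19 g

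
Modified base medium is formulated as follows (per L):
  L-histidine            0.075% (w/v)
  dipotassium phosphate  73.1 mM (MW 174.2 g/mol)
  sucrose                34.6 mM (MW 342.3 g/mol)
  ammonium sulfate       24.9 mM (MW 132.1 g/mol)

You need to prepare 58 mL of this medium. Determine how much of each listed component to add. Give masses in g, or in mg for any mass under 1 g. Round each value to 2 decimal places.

Target volume = 58 mL = 0.058 L.
L-histidine: 0.075 g per 100 mL × 58 mL ÷ 100 = 0.0435 g = 43.50 mg
dipotassium phosphate: 73.1 mmol/L × 174.2 mg/mmol × 0.058 L = 738.57 mg
sucrose: 34.6 mmol/L × 342.3 mg/mmol × 0.058 L = 686.93 mg
ammonium sulfate: 24.9 mmol/L × 132.1 mg/mmol × 0.058 L = 190.78 mg

L-histidine 43.50 mg; dipotassium phosphate 738.57 mg; sucrose 686.93 mg; ammonium sulfate 190.78 mg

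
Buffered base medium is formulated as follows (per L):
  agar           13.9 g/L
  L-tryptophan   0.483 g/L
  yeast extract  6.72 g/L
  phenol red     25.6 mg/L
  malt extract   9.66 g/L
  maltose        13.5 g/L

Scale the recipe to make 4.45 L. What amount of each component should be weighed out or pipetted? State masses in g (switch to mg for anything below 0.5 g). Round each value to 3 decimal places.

Working volume: 4.45 L.
agar: 13.9 g/L × 4.45 L = 61.855 g
L-tryptophan: 0.483 g/L × 4.45 L = 2.149 g
yeast extract: 6.72 g/L × 4.45 L = 29.904 g
phenol red: 25.6 mg/L × 4.45 L = 113.920 mg
malt extract: 9.66 g/L × 4.45 L = 42.987 g
maltose: 13.5 g/L × 4.45 L = 60.075 g

agar 61.855 g; L-tryptophan 2.149 g; yeast extract 29.904 g; phenol red 113.920 mg; malt extract 42.987 g; maltose 60.075 g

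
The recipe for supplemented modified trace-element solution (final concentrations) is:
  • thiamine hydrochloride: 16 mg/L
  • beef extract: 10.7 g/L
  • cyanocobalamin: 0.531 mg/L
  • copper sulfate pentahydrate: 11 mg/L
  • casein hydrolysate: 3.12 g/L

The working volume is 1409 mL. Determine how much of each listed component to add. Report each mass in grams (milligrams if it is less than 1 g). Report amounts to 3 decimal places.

Scale factor relative to 1 L: 1.409.
thiamine hydrochloride: 16 mg/L × 1.409 L = 22.544 mg
beef extract: 10.7 g/L × 1.409 L = 15.076 g
cyanocobalamin: 0.531 mg/L × 1.409 L = 0.748 mg
copper sulfate pentahydrate: 11 mg/L × 1.409 L = 15.499 mg
casein hydrolysate: 3.12 g/L × 1.409 L = 4.396 g

thiamine hydrochloride 22.544 mg; beef extract 15.076 g; cyanocobalamin 0.748 mg; copper sulfate pentahydrate 15.499 mg; casein hydrolysate 4.396 g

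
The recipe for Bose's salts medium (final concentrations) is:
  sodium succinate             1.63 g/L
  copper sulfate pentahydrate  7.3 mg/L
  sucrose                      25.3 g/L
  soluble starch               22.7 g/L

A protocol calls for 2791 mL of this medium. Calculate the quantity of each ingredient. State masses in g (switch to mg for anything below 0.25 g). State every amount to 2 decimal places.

sodium succinate 4.55 g; copper sulfate pentahydrate 20.37 mg; sucrose 70.61 g; soluble starch 63.36 g

Scale factor relative to 1 L: 2.791.
sodium succinate: 1.63 g/L × 2.791 L = 4.55 g
copper sulfate pentahydrate: 7.3 mg/L × 2.791 L = 20.37 mg
sucrose: 25.3 g/L × 2.791 L = 70.61 g
soluble starch: 22.7 g/L × 2.791 L = 63.36 g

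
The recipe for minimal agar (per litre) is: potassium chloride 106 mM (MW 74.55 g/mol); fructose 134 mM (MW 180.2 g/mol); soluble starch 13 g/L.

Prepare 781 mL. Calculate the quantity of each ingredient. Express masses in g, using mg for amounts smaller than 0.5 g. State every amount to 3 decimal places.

potassium chloride 6.172 g; fructose 18.859 g; soluble starch 10.153 g

Scale factor relative to 1 L: 0.781.
potassium chloride: 106 mmol/L × 74.55 g/mol × 0.781 L ÷ 1000 = 6.172 g
fructose: 134 mmol/L × 180.2 g/mol × 0.781 L ÷ 1000 = 18.859 g
soluble starch: 13 g/L × 0.781 L = 10.153 g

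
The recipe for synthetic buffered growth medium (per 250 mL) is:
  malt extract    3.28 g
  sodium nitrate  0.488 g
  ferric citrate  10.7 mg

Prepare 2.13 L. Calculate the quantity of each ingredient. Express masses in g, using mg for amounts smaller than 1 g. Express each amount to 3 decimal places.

Scale factor = 2130 mL / 250 mL = 8.52.
malt extract: 3.28 g × (2130 mL / 250 mL) = 27.946 g
sodium nitrate: 0.488 g × (2130 mL / 250 mL) = 4.158 g
ferric citrate: 10.7 mg × (2130 mL / 250 mL) = 91.164 mg

malt extract 27.946 g; sodium nitrate 4.158 g; ferric citrate 91.164 mg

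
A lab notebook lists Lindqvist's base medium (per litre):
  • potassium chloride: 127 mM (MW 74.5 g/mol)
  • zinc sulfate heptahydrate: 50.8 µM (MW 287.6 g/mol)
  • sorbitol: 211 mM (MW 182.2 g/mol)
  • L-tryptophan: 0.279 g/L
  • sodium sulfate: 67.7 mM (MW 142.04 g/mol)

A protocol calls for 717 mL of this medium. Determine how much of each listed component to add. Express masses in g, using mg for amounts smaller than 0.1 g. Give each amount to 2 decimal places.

potassium chloride 6.78 g; zinc sulfate heptahydrate 10.48 mg; sorbitol 27.56 g; L-tryptophan 0.20 g; sodium sulfate 6.89 g

Scale factor relative to 1 L: 0.717.
potassium chloride: 127 mmol/L × 74.5 g/mol × 0.717 L ÷ 1000 = 6.78 g
zinc sulfate heptahydrate: 50.8 µmol/L × 287.6 g/mol × 0.717 L ÷ 1000 = 10.48 mg
sorbitol: 211 mmol/L × 182.2 g/mol × 0.717 L ÷ 1000 = 27.56 g
L-tryptophan: 0.279 g/L × 0.717 L = 0.20 g
sodium sulfate: 67.7 mmol/L × 142.04 g/mol × 0.717 L ÷ 1000 = 6.89 g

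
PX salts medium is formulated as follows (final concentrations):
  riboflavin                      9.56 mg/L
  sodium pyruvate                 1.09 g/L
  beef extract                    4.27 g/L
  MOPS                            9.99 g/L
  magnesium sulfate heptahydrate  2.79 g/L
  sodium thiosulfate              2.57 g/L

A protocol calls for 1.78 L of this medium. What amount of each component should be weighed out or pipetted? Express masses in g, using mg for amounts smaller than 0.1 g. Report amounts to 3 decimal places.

riboflavin 17.017 mg; sodium pyruvate 1.940 g; beef extract 7.601 g; MOPS 17.782 g; magnesium sulfate heptahydrate 4.966 g; sodium thiosulfate 4.575 g

Working volume: 1.78 L.
riboflavin: 9.56 mg/L × 1.78 L = 17.017 mg
sodium pyruvate: 1.09 g/L × 1.78 L = 1.940 g
beef extract: 4.27 g/L × 1.78 L = 7.601 g
MOPS: 9.99 g/L × 1.78 L = 17.782 g
magnesium sulfate heptahydrate: 2.79 g/L × 1.78 L = 4.966 g
sodium thiosulfate: 2.57 g/L × 1.78 L = 4.575 g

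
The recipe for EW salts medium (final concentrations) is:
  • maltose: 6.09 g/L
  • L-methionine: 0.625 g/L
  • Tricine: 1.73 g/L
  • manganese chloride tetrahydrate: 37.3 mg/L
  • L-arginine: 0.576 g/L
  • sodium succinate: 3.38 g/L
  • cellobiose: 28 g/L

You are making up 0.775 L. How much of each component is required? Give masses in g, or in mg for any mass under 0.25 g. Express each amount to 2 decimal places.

Working volume: 0.775 L.
maltose: 6.09 g/L × 0.775 L = 4.72 g
L-methionine: 0.625 g/L × 0.775 L = 0.48 g
Tricine: 1.73 g/L × 0.775 L = 1.34 g
manganese chloride tetrahydrate: 37.3 mg/L × 0.775 L = 28.91 mg
L-arginine: 0.576 g/L × 0.775 L = 0.45 g
sodium succinate: 3.38 g/L × 0.775 L = 2.62 g
cellobiose: 28 g/L × 0.775 L = 21.70 g

maltose 4.72 g; L-methionine 0.48 g; Tricine 1.34 g; manganese chloride tetrahydrate 28.91 mg; L-arginine 0.45 g; sodium succinate 2.62 g; cellobiose 21.70 g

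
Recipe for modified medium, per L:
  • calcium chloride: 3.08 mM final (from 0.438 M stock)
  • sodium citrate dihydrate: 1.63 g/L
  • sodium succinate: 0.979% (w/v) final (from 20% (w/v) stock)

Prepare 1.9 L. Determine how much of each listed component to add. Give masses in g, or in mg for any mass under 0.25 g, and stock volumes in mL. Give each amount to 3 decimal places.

Working volume: 1.9 L.
calcium chloride: V = C2·V2/C1 = 3.08 mM × 1900 mL ÷ 438 mM = 13.361 mL
sodium citrate dihydrate: 1.63 g/L × 1.9 L = 3.097 g
sodium succinate: V = C2·V2/C1 = 0.979% ÷ 20% × 1900 mL = 93.005 mL

calcium chloride 13.361 mL; sodium citrate dihydrate 3.097 g; sodium succinate 93.005 mL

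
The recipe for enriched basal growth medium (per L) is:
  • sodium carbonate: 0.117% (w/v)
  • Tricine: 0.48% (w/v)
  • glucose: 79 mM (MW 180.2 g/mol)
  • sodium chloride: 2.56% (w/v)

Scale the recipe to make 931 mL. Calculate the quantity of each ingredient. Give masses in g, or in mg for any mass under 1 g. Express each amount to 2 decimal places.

Scale factor relative to 1 L: 0.931.
sodium carbonate: 0.117 g per 100 mL × 931 mL ÷ 100 = 1.09 g
Tricine: 0.48% w/v = 4.8 g/L → 4.8 × 0.931 L = 4.47 g
glucose: 79 mmol/L × 180.2 g/mol × 0.931 L ÷ 1000 = 13.25 g
sodium chloride: 2.56% w/v = 25.6 g/L → 25.6 × 0.931 L = 23.83 g

sodium carbonate 1.09 g; Tricine 4.47 g; glucose 13.25 g; sodium chloride 23.83 g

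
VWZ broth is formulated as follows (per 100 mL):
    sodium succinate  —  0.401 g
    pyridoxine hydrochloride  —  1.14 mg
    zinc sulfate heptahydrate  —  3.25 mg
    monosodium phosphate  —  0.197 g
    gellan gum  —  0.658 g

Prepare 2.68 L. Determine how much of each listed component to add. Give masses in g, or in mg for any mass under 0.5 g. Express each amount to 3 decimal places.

sodium succinate 10.747 g; pyridoxine hydrochloride 30.552 mg; zinc sulfate heptahydrate 87.100 mg; monosodium phosphate 5.280 g; gellan gum 17.634 g

Scale factor = 2680 mL / 100 mL = 26.8.
sodium succinate: 0.401 g × (2680 mL / 100 mL) = 10.747 g
pyridoxine hydrochloride: 1.14 mg × (2680 mL / 100 mL) = 30.552 mg
zinc sulfate heptahydrate: 3.25 mg × (2680 mL / 100 mL) = 87.100 mg
monosodium phosphate: 0.197 g × (2680 mL / 100 mL) = 5.280 g
gellan gum: 0.658 g × (2680 mL / 100 mL) = 17.634 g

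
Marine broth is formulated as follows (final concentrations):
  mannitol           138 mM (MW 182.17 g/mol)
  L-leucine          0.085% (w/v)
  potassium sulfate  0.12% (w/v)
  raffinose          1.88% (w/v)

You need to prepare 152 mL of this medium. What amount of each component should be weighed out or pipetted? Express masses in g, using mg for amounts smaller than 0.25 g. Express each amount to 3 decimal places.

Working volume: 152 mL = 0.152 L.
mannitol: 138 mmol/L × 182.17 g/mol × 0.152 L ÷ 1000 = 3.821 g
L-leucine: 0.085 g per 100 mL × 152 mL ÷ 100 = 0.1292 g = 129.200 mg
potassium sulfate: 0.12% w/v = 1.2 g/L → 1.2 × 0.152 L = 0.1824 g = 182.400 mg
raffinose: 1.88 g per 100 mL × 152 mL ÷ 100 = 2.858 g

mannitol 3.821 g; L-leucine 129.200 mg; potassium sulfate 182.400 mg; raffinose 2.858 g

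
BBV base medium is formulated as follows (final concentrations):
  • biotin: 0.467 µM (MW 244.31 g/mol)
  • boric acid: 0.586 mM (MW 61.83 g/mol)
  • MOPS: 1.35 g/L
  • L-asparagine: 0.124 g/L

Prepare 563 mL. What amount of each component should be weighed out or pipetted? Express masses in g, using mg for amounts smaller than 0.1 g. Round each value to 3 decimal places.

Scale factor relative to 1 L: 0.563.
biotin: 0.467 µmol/L × 244.31 g/mol × 0.563 L ÷ 1000 = 0.064 mg
boric acid: 0.586 mmol/L × 61.83 mg/mmol × 0.563 L = 20.399 mg
MOPS: 1.35 g/L × 0.563 L = 0.760 g
L-asparagine: 0.124 g/L × 0.563 L = 0.069812 g = 69.812 mg

biotin 0.064 mg; boric acid 20.399 mg; MOPS 0.760 g; L-asparagine 69.812 mg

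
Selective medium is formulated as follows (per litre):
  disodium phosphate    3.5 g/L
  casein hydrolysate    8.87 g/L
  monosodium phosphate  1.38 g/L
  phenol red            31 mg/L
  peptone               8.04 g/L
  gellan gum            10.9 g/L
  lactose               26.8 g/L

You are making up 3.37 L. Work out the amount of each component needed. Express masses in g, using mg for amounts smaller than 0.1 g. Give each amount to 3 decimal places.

Scale factor relative to 1 L: 3.37.
disodium phosphate: 3.5 g/L × 3.37 L = 11.795 g
casein hydrolysate: 8.87 g/L × 3.37 L = 29.892 g
monosodium phosphate: 1.38 g/L × 3.37 L = 4.651 g
phenol red: 31 mg/L × 3.37 L = 104.47 mg = 0.104 g
peptone: 8.04 g/L × 3.37 L = 27.095 g
gellan gum: 10.9 g/L × 3.37 L = 36.733 g
lactose: 26.8 g/L × 3.37 L = 90.316 g

disodium phosphate 11.795 g; casein hydrolysate 29.892 g; monosodium phosphate 4.651 g; phenol red 0.104 g; peptone 27.095 g; gellan gum 36.733 g; lactose 90.316 g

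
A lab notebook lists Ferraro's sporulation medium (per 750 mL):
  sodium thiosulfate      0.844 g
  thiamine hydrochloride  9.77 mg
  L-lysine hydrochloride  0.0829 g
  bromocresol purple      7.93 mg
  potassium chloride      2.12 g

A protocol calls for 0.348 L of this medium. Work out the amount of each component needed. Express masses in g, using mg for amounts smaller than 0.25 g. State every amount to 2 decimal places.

Ratio of target to recipe volume: 348 / 750 = 0.464.
sodium thiosulfate: 0.844 g × (348 mL / 750 mL) = 0.39 g
thiamine hydrochloride: 9.77 mg × (348 mL / 750 mL) = 4.53 mg
L-lysine hydrochloride: 0.0829 g × (348 mL / 750 mL) = 0.0384656 g = 38.47 mg
bromocresol purple: 7.93 mg × (348 mL / 750 mL) = 3.68 mg
potassium chloride: 2.12 g × (348 mL / 750 mL) = 0.98 g

sodium thiosulfate 0.39 g; thiamine hydrochloride 4.53 mg; L-lysine hydrochloride 38.47 mg; bromocresol purple 3.68 mg; potassium chloride 0.98 g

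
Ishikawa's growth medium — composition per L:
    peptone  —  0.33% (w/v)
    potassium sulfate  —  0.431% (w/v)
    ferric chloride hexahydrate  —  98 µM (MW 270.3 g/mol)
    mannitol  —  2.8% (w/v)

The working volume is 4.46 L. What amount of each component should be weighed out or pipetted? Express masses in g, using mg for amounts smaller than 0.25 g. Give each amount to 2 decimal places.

Working volume: 4.46 L.
peptone: 0.33% w/v = 3.3 g/L → 3.3 × 4.46 L = 14.72 g
potassium sulfate: 0.431 g per 100 mL × 4460 mL ÷ 100 = 19.22 g
ferric chloride hexahydrate: 98 µmol/L × 270.3 g/mol × 4.46 L ÷ 1000 = 118.14 mg
mannitol: 2.8 g per 100 mL × 4460 mL ÷ 100 = 124.88 g

peptone 14.72 g; potassium sulfate 19.22 g; ferric chloride hexahydrate 118.14 mg; mannitol 124.88 g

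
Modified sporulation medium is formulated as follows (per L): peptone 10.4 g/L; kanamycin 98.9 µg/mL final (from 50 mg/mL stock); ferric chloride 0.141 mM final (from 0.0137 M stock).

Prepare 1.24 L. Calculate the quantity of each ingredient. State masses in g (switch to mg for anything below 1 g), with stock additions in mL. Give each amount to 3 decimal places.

peptone 12.896 g; kanamycin 2.453 mL; ferric chloride 12.762 mL

Scale factor relative to 1 L: 1.24.
peptone: 10.4 g/L × 1.24 L = 12.896 g
kanamycin: V = C2·V2/C1 = 98.9 µg/mL × 1240 mL ÷ 50000 µg/mL = 2.453 mL
ferric chloride: dilute stock: 0.141 mM × 1240 mL ÷ 13.7 mM = 12.762 mL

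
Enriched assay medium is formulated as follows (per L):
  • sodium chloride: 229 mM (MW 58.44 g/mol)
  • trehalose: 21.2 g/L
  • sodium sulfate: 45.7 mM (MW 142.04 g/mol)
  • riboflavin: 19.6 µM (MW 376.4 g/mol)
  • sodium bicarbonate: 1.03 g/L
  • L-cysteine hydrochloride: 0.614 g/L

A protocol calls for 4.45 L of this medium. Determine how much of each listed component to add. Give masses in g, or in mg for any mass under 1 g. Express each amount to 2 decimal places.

sodium chloride 59.55 g; trehalose 94.34 g; sodium sulfate 28.89 g; riboflavin 32.83 mg; sodium bicarbonate 4.58 g; L-cysteine hydrochloride 2.73 g

Working volume: 4.45 L.
sodium chloride: 229 mmol/L × 58.44 g/mol × 4.45 L ÷ 1000 = 59.55 g
trehalose: 21.2 g/L × 4.45 L = 94.34 g
sodium sulfate: 45.7 mmol/L × 142.04 g/mol × 4.45 L ÷ 1000 = 28.89 g
riboflavin: 19.6 µmol/L × 376.4 g/mol × 4.45 L ÷ 1000 = 32.83 mg
sodium bicarbonate: 1.03 g/L × 4.45 L = 4.58 g
L-cysteine hydrochloride: 0.614 g/L × 4.45 L = 2.73 g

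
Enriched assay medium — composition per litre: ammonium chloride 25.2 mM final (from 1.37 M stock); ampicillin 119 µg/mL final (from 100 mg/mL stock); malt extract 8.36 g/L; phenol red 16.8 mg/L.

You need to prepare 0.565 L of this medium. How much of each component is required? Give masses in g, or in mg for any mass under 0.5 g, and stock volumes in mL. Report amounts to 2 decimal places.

ammonium chloride 10.39 mL; ampicillin 0.67 mL; malt extract 4.72 g; phenol red 9.49 mg

Working volume: 0.565 L.
ammonium chloride: dilute stock: 25.2 mM × 565 mL ÷ 1370 mM = 10.39 mL
ampicillin: C1V1 = C2V2 → 119 µg/mL × 565 mL ÷ 100000 µg/mL = 0.67 mL
malt extract: 8.36 g/L × 0.565 L = 4.72 g
phenol red: 16.8 mg/L × 0.565 L = 9.49 mg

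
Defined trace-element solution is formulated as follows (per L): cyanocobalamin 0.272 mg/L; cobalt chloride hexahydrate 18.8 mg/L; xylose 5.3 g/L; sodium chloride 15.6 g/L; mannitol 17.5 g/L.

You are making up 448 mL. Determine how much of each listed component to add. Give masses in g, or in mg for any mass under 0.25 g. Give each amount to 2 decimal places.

Scale factor relative to 1 L: 0.448.
cyanocobalamin: 0.272 mg/L × 0.448 L = 0.12 mg
cobalt chloride hexahydrate: 18.8 mg/L × 0.448 L = 8.42 mg
xylose: 5.3 g/L × 0.448 L = 2.37 g
sodium chloride: 15.6 g/L × 0.448 L = 6.99 g
mannitol: 17.5 g/L × 0.448 L = 7.84 g

cyanocobalamin 0.12 mg; cobalt chloride hexahydrate 8.42 mg; xylose 2.37 g; sodium chloride 6.99 g; mannitol 7.84 g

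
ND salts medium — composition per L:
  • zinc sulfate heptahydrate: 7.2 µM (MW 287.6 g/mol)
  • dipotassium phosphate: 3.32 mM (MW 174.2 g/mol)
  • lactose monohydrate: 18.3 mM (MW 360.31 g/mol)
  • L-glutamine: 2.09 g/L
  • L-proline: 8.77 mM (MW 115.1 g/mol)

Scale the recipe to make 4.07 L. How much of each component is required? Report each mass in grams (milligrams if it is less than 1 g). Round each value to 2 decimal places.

Scale factor relative to 1 L: 4.07.
zinc sulfate heptahydrate: 7.2 µmol/L × 287.6 g/mol × 4.07 L ÷ 1000 = 8.43 mg
dipotassium phosphate: 3.32 mmol/L × 174.2 g/mol × 4.07 L ÷ 1000 = 2.35 g
lactose monohydrate: 18.3 mmol/L × 360.31 g/mol × 4.07 L ÷ 1000 = 26.84 g
L-glutamine: 2.09 g/L × 4.07 L = 8.51 g
L-proline: 8.77 mmol/L × 115.1 g/mol × 4.07 L ÷ 1000 = 4.11 g

zinc sulfate heptahydrate 8.43 mg; dipotassium phosphate 2.35 g; lactose monohydrate 26.84 g; L-glutamine 8.51 g; L-proline 4.11 g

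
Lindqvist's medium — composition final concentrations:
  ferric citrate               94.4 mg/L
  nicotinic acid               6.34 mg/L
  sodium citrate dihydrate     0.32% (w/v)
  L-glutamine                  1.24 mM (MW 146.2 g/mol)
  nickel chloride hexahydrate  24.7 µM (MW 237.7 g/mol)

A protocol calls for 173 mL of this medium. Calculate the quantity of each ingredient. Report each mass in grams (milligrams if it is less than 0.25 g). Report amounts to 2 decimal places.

ferric citrate 16.33 mg; nicotinic acid 1.10 mg; sodium citrate dihydrate 0.55 g; L-glutamine 31.36 mg; nickel chloride hexahydrate 1.02 mg

Working volume: 173 mL = 0.173 L.
ferric citrate: 94.4 mg/L × 0.173 L = 16.33 mg
nicotinic acid: 6.34 mg/L × 0.173 L = 1.10 mg
sodium citrate dihydrate: 0.32% w/v = 3.2 g/L → 3.2 × 0.173 L = 0.55 g
L-glutamine: 1.24 mmol/L × 146.2 mg/mmol × 0.173 L = 31.36 mg
nickel chloride hexahydrate: 24.7 µmol/L × 237.7 g/mol × 0.173 L ÷ 1000 = 1.02 mg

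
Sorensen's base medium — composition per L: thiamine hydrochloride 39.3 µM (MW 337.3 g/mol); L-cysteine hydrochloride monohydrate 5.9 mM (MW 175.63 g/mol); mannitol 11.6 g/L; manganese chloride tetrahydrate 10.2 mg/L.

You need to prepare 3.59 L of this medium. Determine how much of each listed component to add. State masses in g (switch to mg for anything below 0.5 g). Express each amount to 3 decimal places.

Working volume: 3.59 L.
thiamine hydrochloride: 39.3 µmol/L × 337.3 g/mol × 3.59 L ÷ 1000 = 47.589 mg
L-cysteine hydrochloride monohydrate: 5.9 mmol/L × 175.63 g/mol × 3.59 L ÷ 1000 = 3.720 g
mannitol: 11.6 g/L × 3.59 L = 41.644 g
manganese chloride tetrahydrate: 10.2 mg/L × 3.59 L = 36.618 mg

thiamine hydrochloride 47.589 mg; L-cysteine hydrochloride monohydrate 3.720 g; mannitol 41.644 g; manganese chloride tetrahydrate 36.618 mg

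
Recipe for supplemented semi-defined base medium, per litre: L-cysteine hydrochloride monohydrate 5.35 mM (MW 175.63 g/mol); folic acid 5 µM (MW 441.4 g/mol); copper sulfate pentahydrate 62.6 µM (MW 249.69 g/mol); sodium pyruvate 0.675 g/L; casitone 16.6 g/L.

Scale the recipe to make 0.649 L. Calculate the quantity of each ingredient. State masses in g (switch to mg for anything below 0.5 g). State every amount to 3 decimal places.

L-cysteine hydrochloride monohydrate 0.610 g; folic acid 1.432 mg; copper sulfate pentahydrate 10.144 mg; sodium pyruvate 438.075 mg; casitone 10.773 g

Working volume: 0.649 L.
L-cysteine hydrochloride monohydrate: 5.35 mmol/L × 175.63 g/mol × 0.649 L ÷ 1000 = 0.610 g
folic acid: 5 µmol/L × 441.4 g/mol × 0.649 L ÷ 1000 = 1.432 mg
copper sulfate pentahydrate: 62.6 µmol/L × 249.69 g/mol × 0.649 L ÷ 1000 = 10.144 mg
sodium pyruvate: 0.675 g/L × 0.649 L = 0.438075 g = 438.075 mg
casitone: 16.6 g/L × 0.649 L = 10.773 g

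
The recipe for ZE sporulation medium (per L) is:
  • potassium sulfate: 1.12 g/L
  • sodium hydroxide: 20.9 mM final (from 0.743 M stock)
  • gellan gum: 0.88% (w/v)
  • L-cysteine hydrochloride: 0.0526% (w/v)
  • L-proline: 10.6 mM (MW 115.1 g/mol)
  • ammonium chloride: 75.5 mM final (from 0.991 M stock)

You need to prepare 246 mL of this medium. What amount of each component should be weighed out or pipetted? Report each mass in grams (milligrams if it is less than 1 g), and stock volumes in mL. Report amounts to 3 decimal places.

Scale factor relative to 1 L: 0.246.
potassium sulfate: 1.12 g/L × 0.246 L = 0.27552 g = 275.520 mg
sodium hydroxide: C1V1 = C2V2 → 20.9 mM × 246 mL ÷ 743 mM = 6.920 mL
gellan gum: 0.88 g per 100 mL × 246 mL ÷ 100 = 2.165 g
L-cysteine hydrochloride: 0.0526% w/v = 0.526 g/L → 0.526 × 0.246 L = 0.129396 g = 129.396 mg
L-proline: 10.6 mmol/L × 115.1 mg/mmol × 0.246 L = 300.135 mg
ammonium chloride: C1V1 = C2V2 → 75.5 mM × 246 mL ÷ 991 mM = 18.742 mL

potassium sulfate 275.520 mg; sodium hydroxide 6.920 mL; gellan gum 2.165 g; L-cysteine hydrochloride 129.396 mg; L-proline 300.135 mg; ammonium chloride 18.742 mL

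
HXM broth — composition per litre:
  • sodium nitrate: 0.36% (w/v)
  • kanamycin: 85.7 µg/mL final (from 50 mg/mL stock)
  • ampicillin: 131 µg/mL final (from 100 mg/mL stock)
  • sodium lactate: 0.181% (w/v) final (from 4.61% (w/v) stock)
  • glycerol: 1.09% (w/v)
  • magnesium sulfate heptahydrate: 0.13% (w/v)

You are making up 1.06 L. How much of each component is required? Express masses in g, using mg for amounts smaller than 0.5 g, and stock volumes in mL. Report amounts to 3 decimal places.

Scale factor relative to 1 L: 1.06.
sodium nitrate: 0.36% w/v = 3.6 g/L → 3.6 × 1.06 L = 3.816 g
kanamycin: C1V1 = C2V2 → 85.7 µg/mL × 1060 mL ÷ 50000 µg/mL = 1.817 mL
ampicillin: dilute stock: 131 µg/mL × 1060 mL ÷ 100000 µg/mL = 1.389 mL
sodium lactate: dilute stock: 0.181% ÷ 4.61% × 1060 mL = 41.618 mL
glycerol: 1.09% w/v = 10.9 g/L → 10.9 × 1.06 L = 11.554 g
magnesium sulfate heptahydrate: 0.13 g per 100 mL × 1060 mL ÷ 100 = 1.378 g

sodium nitrate 3.816 g; kanamycin 1.817 mL; ampicillin 1.389 mL; sodium lactate 41.618 mL; glycerol 11.554 g; magnesium sulfate heptahydrate 1.378 g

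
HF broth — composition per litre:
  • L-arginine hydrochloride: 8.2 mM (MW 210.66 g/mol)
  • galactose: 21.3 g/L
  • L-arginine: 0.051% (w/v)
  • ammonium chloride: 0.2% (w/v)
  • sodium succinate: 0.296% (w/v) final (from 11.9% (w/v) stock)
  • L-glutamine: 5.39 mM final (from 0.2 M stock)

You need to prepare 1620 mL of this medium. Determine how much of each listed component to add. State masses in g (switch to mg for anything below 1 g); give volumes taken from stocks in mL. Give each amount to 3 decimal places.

Working volume: 1620 mL = 1.62 L.
L-arginine hydrochloride: 8.2 mmol/L × 210.66 g/mol × 1.62 L ÷ 1000 = 2.798 g
galactose: 21.3 g/L × 1.62 L = 34.506 g
L-arginine: 0.051 g per 100 mL × 1620 mL ÷ 100 = 0.8262 g = 826.200 mg
ammonium chloride: 0.2 g per 100 mL × 1620 mL ÷ 100 = 3.240 g
sodium succinate: V = C2·V2/C1 = 0.296% ÷ 11.9% × 1620 mL = 40.296 mL
L-glutamine: C1V1 = C2V2 → 5.39 mM × 1620 mL ÷ 200 mM = 43.659 mL

L-arginine hydrochloride 2.798 g; galactose 34.506 g; L-arginine 826.200 mg; ammonium chloride 3.240 g; sodium succinate 40.296 mL; L-glutamine 43.659 mL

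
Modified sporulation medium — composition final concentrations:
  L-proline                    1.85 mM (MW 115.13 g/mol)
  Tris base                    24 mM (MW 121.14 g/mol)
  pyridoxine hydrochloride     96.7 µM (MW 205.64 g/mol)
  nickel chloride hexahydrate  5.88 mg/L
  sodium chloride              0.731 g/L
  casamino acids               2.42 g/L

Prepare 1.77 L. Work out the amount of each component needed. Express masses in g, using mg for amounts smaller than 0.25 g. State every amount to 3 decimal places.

Working volume: 1.77 L.
L-proline: 1.85 mmol/L × 115.13 g/mol × 1.77 L ÷ 1000 = 0.377 g
Tris base: 24 mmol/L × 121.14 g/mol × 1.77 L ÷ 1000 = 5.146 g
pyridoxine hydrochloride: 96.7 µmol/L × 205.64 g/mol × 1.77 L ÷ 1000 = 35.197 mg
nickel chloride hexahydrate: 5.88 mg/L × 1.77 L = 10.408 mg
sodium chloride: 0.731 g/L × 1.77 L = 1.294 g
casamino acids: 2.42 g/L × 1.77 L = 4.283 g

L-proline 0.377 g; Tris base 5.146 g; pyridoxine hydrochloride 35.197 mg; nickel chloride hexahydrate 10.408 mg; sodium chloride 1.294 g; casamino acids 4.283 g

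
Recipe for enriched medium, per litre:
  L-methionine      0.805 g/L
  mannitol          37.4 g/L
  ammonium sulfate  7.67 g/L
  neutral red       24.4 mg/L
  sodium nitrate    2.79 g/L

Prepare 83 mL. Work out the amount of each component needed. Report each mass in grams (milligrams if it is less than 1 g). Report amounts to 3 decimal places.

L-methionine 66.815 mg; mannitol 3.104 g; ammonium sulfate 636.610 mg; neutral red 2.025 mg; sodium nitrate 231.570 mg

Target volume = 83 mL = 0.083 L.
L-methionine: 0.805 g/L × 0.083 L = 0.066815 g = 66.815 mg
mannitol: 37.4 g/L × 0.083 L = 3.104 g
ammonium sulfate: 7.67 g/L × 0.083 L = 0.63661 g = 636.610 mg
neutral red: 24.4 mg/L × 0.083 L = 2.025 mg
sodium nitrate: 2.79 g/L × 0.083 L = 0.23157 g = 231.570 mg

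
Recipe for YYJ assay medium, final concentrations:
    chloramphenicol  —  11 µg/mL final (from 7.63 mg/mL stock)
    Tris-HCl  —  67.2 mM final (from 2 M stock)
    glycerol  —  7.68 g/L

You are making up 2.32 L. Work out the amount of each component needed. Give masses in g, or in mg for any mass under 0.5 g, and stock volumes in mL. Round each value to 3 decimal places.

Scale factor relative to 1 L: 2.32.
chloramphenicol: C1V1 = C2V2 → 11 µg/mL × 2320 mL ÷ 7630 µg/mL = 3.345 mL
Tris-HCl: dilute stock: 67.2 mM × 2320 mL ÷ 2000 mM = 77.952 mL
glycerol: 7.68 g/L × 2.32 L = 17.818 g

chloramphenicol 3.345 mL; Tris-HCl 77.952 mL; glycerol 17.818 g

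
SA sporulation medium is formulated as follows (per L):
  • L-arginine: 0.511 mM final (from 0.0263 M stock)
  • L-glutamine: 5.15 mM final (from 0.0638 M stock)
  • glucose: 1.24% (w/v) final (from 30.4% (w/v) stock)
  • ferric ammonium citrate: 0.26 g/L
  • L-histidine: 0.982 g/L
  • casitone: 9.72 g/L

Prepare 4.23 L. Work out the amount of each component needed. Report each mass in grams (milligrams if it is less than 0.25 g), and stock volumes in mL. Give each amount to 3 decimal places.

L-arginine 82.187 mL; L-glutamine 341.450 mL; glucose 172.539 mL; ferric ammonium citrate 1.100 g; L-histidine 4.154 g; casitone 41.116 g

Scale factor relative to 1 L: 4.23.
L-arginine: C1V1 = C2V2 → 0.511 mM × 4230 mL ÷ 26.3 mM = 82.187 mL
L-glutamine: V = C2·V2/C1 = 5.15 mM × 4230 mL ÷ 63.8 mM = 341.450 mL
glucose: C1V1 = C2V2 → 1.24% ÷ 30.4% × 4230 mL = 172.539 mL
ferric ammonium citrate: 0.26 g/L × 4.23 L = 1.100 g
L-histidine: 0.982 g/L × 4.23 L = 4.154 g
casitone: 9.72 g/L × 4.23 L = 41.116 g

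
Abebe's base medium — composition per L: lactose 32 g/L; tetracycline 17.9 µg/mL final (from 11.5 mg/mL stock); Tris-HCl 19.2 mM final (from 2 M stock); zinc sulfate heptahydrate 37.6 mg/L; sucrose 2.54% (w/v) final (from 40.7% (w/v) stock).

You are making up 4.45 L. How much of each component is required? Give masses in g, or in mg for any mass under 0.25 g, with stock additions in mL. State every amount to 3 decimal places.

Scale factor relative to 1 L: 4.45.
lactose: 32 g/L × 4.45 L = 142.400 g
tetracycline: dilute stock: 17.9 µg/mL × 4450 mL ÷ 11500 µg/mL = 6.927 mL
Tris-HCl: dilute stock: 19.2 mM × 4450 mL ÷ 2000 mM = 42.720 mL
zinc sulfate heptahydrate: 37.6 mg/L × 4.45 L = 167.320 mg
sucrose: V = C2·V2/C1 = 2.54% ÷ 40.7% × 4450 mL = 277.715 mL

lactose 142.400 g; tetracycline 6.927 mL; Tris-HCl 42.720 mL; zinc sulfate heptahydrate 167.320 mg; sucrose 277.715 mL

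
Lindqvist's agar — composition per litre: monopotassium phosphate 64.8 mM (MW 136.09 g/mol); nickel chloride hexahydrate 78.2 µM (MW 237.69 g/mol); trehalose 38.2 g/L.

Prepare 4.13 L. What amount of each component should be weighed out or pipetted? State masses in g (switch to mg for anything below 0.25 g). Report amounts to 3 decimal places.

Working volume: 4.13 L.
monopotassium phosphate: 64.8 mmol/L × 136.09 g/mol × 4.13 L ÷ 1000 = 36.421 g
nickel chloride hexahydrate: 78.2 µmol/L × 237.69 g/mol × 4.13 L ÷ 1000 = 76.766 mg
trehalose: 38.2 g/L × 4.13 L = 157.766 g

monopotassium phosphate 36.421 g; nickel chloride hexahydrate 76.766 mg; trehalose 157.766 g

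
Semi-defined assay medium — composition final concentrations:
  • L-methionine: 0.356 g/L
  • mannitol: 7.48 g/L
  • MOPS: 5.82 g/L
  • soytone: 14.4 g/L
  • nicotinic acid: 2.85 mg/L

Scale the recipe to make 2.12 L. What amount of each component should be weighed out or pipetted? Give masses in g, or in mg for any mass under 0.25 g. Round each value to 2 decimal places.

Working volume: 2.12 L.
L-methionine: 0.356 g/L × 2.12 L = 0.75 g
mannitol: 7.48 g/L × 2.12 L = 15.86 g
MOPS: 5.82 g/L × 2.12 L = 12.34 g
soytone: 14.4 g/L × 2.12 L = 30.53 g
nicotinic acid: 2.85 mg/L × 2.12 L = 6.04 mg

L-methionine 0.75 g; mannitol 15.86 g; MOPS 12.34 g; soytone 30.53 g; nicotinic acid 6.04 mg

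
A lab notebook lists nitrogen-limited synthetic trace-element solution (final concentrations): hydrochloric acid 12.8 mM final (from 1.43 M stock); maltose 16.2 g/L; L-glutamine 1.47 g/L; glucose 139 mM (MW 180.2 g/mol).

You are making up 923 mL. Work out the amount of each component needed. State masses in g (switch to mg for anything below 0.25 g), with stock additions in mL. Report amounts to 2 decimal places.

Scale factor relative to 1 L: 0.923.
hydrochloric acid: V = C2·V2/C1 = 12.8 mM × 923 mL ÷ 1430 mM = 8.26 mL
maltose: 16.2 g/L × 0.923 L = 14.95 g
L-glutamine: 1.47 g/L × 0.923 L = 1.36 g
glucose: 139 mmol/L × 180.2 g/mol × 0.923 L ÷ 1000 = 23.12 g

hydrochloric acid 8.26 mL; maltose 14.95 g; L-glutamine 1.36 g; glucose 23.12 g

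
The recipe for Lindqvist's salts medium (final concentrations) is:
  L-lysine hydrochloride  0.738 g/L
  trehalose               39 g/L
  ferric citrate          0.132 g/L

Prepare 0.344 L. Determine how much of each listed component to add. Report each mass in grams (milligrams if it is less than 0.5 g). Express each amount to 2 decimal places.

Scale factor relative to 1 L: 0.344.
L-lysine hydrochloride: 0.738 g/L × 0.344 L = 0.253872 g = 253.87 mg
trehalose: 39 g/L × 0.344 L = 13.42 g
ferric citrate: 0.132 g/L × 0.344 L = 0.045408 g = 45.41 mg

L-lysine hydrochloride 253.87 mg; trehalose 13.42 g; ferric citrate 45.41 mg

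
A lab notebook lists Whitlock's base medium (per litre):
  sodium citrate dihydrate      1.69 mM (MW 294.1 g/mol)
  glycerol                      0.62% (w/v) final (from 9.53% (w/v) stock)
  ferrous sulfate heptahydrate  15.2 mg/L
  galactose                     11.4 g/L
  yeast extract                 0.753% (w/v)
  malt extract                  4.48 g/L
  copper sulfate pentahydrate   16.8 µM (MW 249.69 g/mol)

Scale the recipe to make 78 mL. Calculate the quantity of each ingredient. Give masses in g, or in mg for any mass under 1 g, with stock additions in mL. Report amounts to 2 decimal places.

Target volume = 78 mL = 0.078 L.
sodium citrate dihydrate: 1.69 mmol/L × 294.1 mg/mmol × 0.078 L = 38.77 mg
glycerol: V = C2·V2/C1 = 0.62% ÷ 9.53% × 78 mL = 5.07 mL
ferrous sulfate heptahydrate: 15.2 mg/L × 0.078 L = 1.19 mg
galactose: 11.4 g/L × 0.078 L = 0.8892 g = 889.20 mg
yeast extract: 0.753% w/v = 7.53 g/L → 7.53 × 0.078 L = 0.58734 g = 587.34 mg
malt extract: 4.48 g/L × 0.078 L = 0.34944 g = 349.44 mg
copper sulfate pentahydrate: 16.8 µmol/L × 249.69 g/mol × 0.078 L ÷ 1000 = 0.33 mg

sodium citrate dihydrate 38.77 mg; glycerol 5.07 mL; ferrous sulfate heptahydrate 1.19 mg; galactose 889.20 mg; yeast extract 587.34 mg; malt extract 349.44 mg; copper sulfate pentahydrate 0.33 mg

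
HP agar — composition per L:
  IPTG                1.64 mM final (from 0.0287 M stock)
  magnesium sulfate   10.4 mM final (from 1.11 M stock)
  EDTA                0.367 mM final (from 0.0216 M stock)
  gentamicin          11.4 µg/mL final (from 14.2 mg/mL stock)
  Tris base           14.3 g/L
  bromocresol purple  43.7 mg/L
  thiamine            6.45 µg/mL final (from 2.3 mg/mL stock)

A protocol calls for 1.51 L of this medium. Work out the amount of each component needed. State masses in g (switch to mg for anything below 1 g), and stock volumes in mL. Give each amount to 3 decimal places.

IPTG 86.286 mL; magnesium sulfate 14.148 mL; EDTA 25.656 mL; gentamicin 1.212 mL; Tris base 21.593 g; bromocresol purple 65.987 mg; thiamine 4.235 mL

Scale factor relative to 1 L: 1.51.
IPTG: V = C2·V2/C1 = 1.64 mM × 1510 mL ÷ 28.7 mM = 86.286 mL
magnesium sulfate: dilute stock: 10.4 mM × 1510 mL ÷ 1110 mM = 14.148 mL
EDTA: C1V1 = C2V2 → 0.367 mM × 1510 mL ÷ 21.6 mM = 25.656 mL
gentamicin: C1V1 = C2V2 → 11.4 µg/mL × 1510 mL ÷ 14200 µg/mL = 1.212 mL
Tris base: 14.3 g/L × 1.51 L = 21.593 g
bromocresol purple: 43.7 mg/L × 1.51 L = 65.987 mg
thiamine: C1V1 = C2V2 → 6.45 µg/mL × 1510 mL ÷ 2300 µg/mL = 4.235 mL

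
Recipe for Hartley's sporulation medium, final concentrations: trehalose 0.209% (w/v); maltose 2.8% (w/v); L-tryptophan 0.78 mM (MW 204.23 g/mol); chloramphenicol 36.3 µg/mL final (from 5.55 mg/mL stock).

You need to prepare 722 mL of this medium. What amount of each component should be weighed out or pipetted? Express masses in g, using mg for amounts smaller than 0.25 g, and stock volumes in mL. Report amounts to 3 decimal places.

Target volume = 722 mL = 0.722 L.
trehalose: 0.209% w/v = 2.09 g/L → 2.09 × 0.722 L = 1.509 g
maltose: 2.8 g per 100 mL × 722 mL ÷ 100 = 20.216 g
L-tryptophan: 0.78 mmol/L × 204.23 mg/mmol × 0.722 L = 115.014 mg
chloramphenicol: V = C2·V2/C1 = 36.3 µg/mL × 722 mL ÷ 5550 µg/mL = 4.722 mL

trehalose 1.509 g; maltose 20.216 g; L-tryptophan 115.014 mg; chloramphenicol 4.722 mL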